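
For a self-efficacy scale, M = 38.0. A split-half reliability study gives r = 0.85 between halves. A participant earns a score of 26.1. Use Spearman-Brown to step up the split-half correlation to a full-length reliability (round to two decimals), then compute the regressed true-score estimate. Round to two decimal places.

27.05

Spearman-Brown: ρ = 2r/(1 + r) = 2(0.85)/(1 + 0.85) = 1.700/1.85 = 0.9189 → 0.92
T̂ = ρX + (1 − ρ)μ
  = 0.92 × 26.1 + 0.08 × 38.0
  = 24.012 + 3.040
  = 27.052
  ≈ 27.05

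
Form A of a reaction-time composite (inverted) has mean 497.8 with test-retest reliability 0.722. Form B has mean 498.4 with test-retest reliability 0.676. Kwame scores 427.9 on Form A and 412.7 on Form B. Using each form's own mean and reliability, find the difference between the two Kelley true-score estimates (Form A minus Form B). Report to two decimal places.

6.87

T̂_A = 0.722(427.9) + 0.278(497.8) = 447.3322
T̂_B = 0.676(412.7) + 0.324(498.4) = 440.4668
T̂_A − T̂_B = 6.8654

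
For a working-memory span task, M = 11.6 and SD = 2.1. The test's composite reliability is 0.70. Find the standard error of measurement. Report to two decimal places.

SEM = SD · √(1 − ρ) = 2.1 × √0.30 = 2.1 × 0.5477 = 1.150

1.15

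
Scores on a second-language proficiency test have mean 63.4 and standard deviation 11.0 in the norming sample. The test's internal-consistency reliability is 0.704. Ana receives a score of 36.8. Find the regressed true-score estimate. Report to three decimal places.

44.674

T̂ = ρX + (1 − ρ)μ
  = 0.704 × 36.8 + 0.296 × 63.4
  = 25.9072 + 18.7664
  = 44.6736
  ≈ 44.674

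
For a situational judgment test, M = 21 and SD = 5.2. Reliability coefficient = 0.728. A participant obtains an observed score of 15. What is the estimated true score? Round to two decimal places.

16.63

T̂ = 0.728(15) + 0.272(21) = 10.920 + 5.712 = 16.632 → 16.63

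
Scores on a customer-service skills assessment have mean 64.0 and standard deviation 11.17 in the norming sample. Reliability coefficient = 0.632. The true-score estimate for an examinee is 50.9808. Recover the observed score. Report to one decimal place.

43.4

T̂ = ρX + (1 − ρ)μ  ⇒  X = (T̂ − (1 − ρ)μ) / ρ
X = (50.9808 − 0.368 × 64.0) / 0.632 = (50.9808 − 23.5520) / 0.632 = 27.4288 / 0.632 = 43.400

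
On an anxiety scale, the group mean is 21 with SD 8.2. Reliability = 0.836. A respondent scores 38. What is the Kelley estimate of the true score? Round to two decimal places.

35.21

Weight the observed score by reliability and the mean by (1 − reliability): T̂ = 0.836·38 + 0.164·21 = 31.768 + 3.444 = 35.212.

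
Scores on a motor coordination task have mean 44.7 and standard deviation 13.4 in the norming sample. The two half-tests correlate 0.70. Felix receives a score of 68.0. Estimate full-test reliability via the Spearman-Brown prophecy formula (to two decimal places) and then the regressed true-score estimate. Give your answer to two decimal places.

63.81

Spearman-Brown: ρ = 2r/(1 + r) = 2(0.70)/(1 + 0.70) = 1.400/1.70 = 0.8235 → 0.82
Kelley's formula gives T̂ = 0.82·68.0 + 0.18·44.7 = 55.760 + 8.046 = 63.806.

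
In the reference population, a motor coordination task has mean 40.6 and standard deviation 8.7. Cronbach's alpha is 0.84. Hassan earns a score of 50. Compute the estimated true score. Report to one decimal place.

T̂ = 0.84(50) + 0.16(40.6) = 42.00 + 6.496 = 48.50 → 48.5

48.5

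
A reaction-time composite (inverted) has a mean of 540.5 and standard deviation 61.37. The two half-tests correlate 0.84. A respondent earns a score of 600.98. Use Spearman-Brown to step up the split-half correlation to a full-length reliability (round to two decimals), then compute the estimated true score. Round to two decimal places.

595.54

Spearman-Brown: ρ = 2r/(1 + r) = 2(0.84)/(1 + 0.84) = 1.680/1.84 = 0.9130 → 0.91
Regress the observed score toward the mean by the unreliability: T̂ = 0.91·600.98 + 0.09·540.5 = 546.8918 + 48.645 = 595.537.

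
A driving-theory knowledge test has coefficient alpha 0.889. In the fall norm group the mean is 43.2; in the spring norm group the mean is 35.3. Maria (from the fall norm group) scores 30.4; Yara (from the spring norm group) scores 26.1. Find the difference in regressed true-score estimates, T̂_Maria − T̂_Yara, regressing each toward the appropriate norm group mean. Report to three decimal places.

4.700

T̂_Maria = 0.889(30.4) + 0.111(43.2) = 31.82080
T̂_Yara = 0.889(26.1) + 0.111(35.3) = 27.12120
Difference = 31.82080 − 27.12120 = 4.69960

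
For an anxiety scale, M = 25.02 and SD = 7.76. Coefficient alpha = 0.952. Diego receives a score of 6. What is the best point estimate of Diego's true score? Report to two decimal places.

6.91

Weight the observed score by reliability and the mean by (1 − reliability): T̂ = 0.952·6 + 0.048·25.02 = 5.712 + 1.20096 = 6.913.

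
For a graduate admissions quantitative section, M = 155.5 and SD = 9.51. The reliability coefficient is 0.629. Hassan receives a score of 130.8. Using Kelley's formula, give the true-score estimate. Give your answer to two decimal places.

139.96

Weight the observed score by reliability and the mean by (1 − reliability): T̂ = 0.629·130.8 + 0.371·155.5 = 82.2732 + 57.6905 = 139.964.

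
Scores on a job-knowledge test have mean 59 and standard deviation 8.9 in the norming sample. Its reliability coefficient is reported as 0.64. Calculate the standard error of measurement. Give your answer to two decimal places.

5.34

SEM = SD · √(1 − ρ) = 8.9 × √0.36 = 8.9 × 0.6000 = 5.340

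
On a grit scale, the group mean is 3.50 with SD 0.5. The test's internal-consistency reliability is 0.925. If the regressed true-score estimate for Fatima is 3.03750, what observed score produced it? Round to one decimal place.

T̂ = ρX + (1 − ρ)μ  ⇒  X = (T̂ − (1 − ρ)μ) / ρ
X = (3.03750 − 0.075 × 3.50) / 0.925 = (3.03750 − 0.26250) / 0.925 = 2.77500 / 0.925 = 3.000

3.0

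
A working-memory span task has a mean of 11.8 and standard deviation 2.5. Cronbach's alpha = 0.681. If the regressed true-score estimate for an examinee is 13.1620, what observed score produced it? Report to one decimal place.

T̂ = ρX + (1 − ρ)μ  ⇒  X = (T̂ − (1 − ρ)μ) / ρ
X = (13.1620 − 0.319 × 11.8) / 0.681 = (13.1620 − 3.7642) / 0.681 = 9.3978 / 0.681 = 13.800

13.8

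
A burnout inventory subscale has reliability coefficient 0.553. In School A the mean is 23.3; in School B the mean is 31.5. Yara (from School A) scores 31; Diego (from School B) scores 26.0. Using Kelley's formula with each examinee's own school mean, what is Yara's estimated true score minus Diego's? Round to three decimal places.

T̂_Yara = 0.553(31) + 0.447(23.3) = 27.55810
T̂_Diego = 0.553(26.0) + 0.447(31.5) = 28.45850
Difference = 27.55810 − 28.45850 = -0.90040

-0.900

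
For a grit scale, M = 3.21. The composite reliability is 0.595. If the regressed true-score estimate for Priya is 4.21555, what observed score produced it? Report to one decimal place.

T̂ = ρX + (1 − ρ)μ  ⇒  X = (T̂ − (1 − ρ)μ) / ρ
X = (4.21555 − 0.405 × 3.21) / 0.595 = (4.21555 − 1.30005) / 0.595 = 2.91550 / 0.595 = 4.900

4.9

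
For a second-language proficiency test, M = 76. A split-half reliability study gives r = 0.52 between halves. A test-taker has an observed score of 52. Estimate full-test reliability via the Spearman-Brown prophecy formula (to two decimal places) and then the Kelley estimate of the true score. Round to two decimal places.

59.68

Spearman-Brown: ρ = 2r/(1 + r) = 2(0.52)/(1 + 0.52) = 1.040/1.52 = 0.6842 → 0.68
T̂ = 0.68(52) + 0.32(76) = 35.36 + 24.32 = 59.680 → 59.68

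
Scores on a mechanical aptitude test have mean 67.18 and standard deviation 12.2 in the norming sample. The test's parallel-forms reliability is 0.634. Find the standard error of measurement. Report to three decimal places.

SEM = SD · √(1 − ρ) = 12.2 × √0.366 = 12.2 × 0.6050 = 7.3807

7.381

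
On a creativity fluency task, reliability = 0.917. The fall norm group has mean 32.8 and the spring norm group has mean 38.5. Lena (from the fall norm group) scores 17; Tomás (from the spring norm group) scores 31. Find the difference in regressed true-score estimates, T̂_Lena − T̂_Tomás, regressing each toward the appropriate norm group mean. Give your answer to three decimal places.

T̂_Lena = 0.917(17) + 0.083(32.8) = 18.31140
T̂_Tomás = 0.917(31) + 0.083(38.5) = 31.62250
Difference = 18.31140 − 31.62250 = -13.31110

-13.311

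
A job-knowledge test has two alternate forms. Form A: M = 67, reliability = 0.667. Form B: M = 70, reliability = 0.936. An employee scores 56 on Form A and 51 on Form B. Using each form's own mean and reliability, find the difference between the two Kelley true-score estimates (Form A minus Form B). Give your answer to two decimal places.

T̂_A = 0.667(56) + 0.333(67) = 59.6630
T̂_B = 0.936(51) + 0.064(70) = 52.2160
T̂_A − T̂_B = 7.4470

7.45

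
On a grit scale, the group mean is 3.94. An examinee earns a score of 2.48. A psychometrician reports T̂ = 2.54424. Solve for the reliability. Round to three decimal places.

0.956

T̂ = ρX + (1 − ρ)μ  ⇒  T̂ − μ = ρ(X − μ)
ρ = (T̂ − μ)/(X − μ) = (2.54424 − 3.94) / (2.48 − 3.94) = -1.39576 / -1.46 = 0.95600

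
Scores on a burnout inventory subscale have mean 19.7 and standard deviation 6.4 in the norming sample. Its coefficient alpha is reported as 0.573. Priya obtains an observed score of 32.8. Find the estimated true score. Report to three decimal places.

T̂ = 0.573(32.8) + 0.427(19.7) = 18.7944 + 8.4119 = 27.2063 → 27.206

27.206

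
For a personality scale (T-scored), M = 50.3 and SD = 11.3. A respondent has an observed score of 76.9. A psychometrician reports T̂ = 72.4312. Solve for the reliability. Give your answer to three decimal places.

0.832

T̂ = ρX + (1 − ρ)μ  ⇒  T̂ − μ = ρ(X − μ)
ρ = (T̂ − μ)/(X − μ) = (72.4312 − 50.3) / (76.9 − 50.3) = 22.1312 / 26.6 = 0.83200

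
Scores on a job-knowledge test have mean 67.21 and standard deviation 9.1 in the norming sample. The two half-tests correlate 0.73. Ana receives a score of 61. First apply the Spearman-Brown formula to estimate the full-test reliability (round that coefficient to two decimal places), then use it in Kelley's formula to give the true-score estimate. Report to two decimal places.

61.99

Spearman-Brown: ρ = 2r/(1 + r) = 2(0.73)/(1 + 0.73) = 1.460/1.73 = 0.8439 → 0.84
Regress the observed score toward the mean by the unreliability: T̂ = 0.84·61 + 0.16·67.21 = 51.24 + 10.7536 = 61.994.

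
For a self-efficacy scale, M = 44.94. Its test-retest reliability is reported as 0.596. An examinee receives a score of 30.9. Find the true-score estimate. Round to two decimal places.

Weight the observed score by reliability and the mean by (1 − reliability): T̂ = 0.596·30.9 + 0.404·44.94 = 18.4164 + 18.15576 = 36.572.

36.57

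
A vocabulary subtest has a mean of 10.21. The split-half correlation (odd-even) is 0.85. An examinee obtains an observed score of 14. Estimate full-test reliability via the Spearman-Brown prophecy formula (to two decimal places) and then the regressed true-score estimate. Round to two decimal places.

Spearman-Brown: ρ = 2r/(1 + r) = 2(0.85)/(1 + 0.85) = 1.700/1.85 = 0.9189 → 0.92
T̂ = 0.92(14) + 0.08(10.21) = 12.88 + 0.8168 = 13.697 → 13.70

13.70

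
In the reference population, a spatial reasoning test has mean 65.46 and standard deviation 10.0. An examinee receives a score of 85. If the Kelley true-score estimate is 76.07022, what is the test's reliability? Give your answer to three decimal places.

0.543

T̂ = ρX + (1 − ρ)μ  ⇒  T̂ − μ = ρ(X − μ)
ρ = (T̂ − μ)/(X − μ) = (76.07022 − 65.46) / (85 − 65.46) = 10.61022 / 19.54 = 0.54300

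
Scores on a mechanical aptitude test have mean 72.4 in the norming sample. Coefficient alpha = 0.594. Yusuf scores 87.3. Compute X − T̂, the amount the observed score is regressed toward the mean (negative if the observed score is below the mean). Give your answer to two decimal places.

Regress the observed score toward the mean by the unreliability: T̂ = 0.594·87.3 + 0.406·72.4 = 51.8562 + 29.3944 = 81.2506.
X − T̂ = 87.3 − 81.251 = 6.049 → 6.05

6.05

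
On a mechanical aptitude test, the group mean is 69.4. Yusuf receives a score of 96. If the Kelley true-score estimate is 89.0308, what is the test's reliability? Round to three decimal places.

T̂ = ρX + (1 − ρ)μ  ⇒  T̂ − μ = ρ(X − μ)
ρ = (T̂ − μ)/(X − μ) = (89.0308 − 69.4) / (96 − 69.4) = 19.6308 / 26.6 = 0.73800

0.738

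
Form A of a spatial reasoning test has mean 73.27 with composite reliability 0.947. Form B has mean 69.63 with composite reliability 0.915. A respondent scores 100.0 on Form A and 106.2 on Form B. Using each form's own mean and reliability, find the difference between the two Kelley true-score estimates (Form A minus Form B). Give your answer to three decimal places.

-4.508

T̂_A = 0.947(100.0) + 0.053(73.27) = 98.58331
T̂_B = 0.915(106.2) + 0.085(69.63) = 103.09155
T̂_A − T̂_B = -4.50824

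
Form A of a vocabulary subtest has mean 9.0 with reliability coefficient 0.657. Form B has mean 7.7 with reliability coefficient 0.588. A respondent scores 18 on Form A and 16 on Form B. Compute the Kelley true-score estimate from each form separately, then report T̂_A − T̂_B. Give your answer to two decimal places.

T̂_A = 0.657(18) + 0.343(9.0) = 14.9130
T̂_B = 0.588(16) + 0.412(7.7) = 12.5804
T̂_A − T̂_B = 2.3326

2.33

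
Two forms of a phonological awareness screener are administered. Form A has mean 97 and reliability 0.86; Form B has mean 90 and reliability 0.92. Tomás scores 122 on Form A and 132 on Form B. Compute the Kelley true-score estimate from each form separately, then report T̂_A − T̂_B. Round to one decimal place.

-10.1

T̂_A = 0.86(122) + 0.14(97) = 118.500
T̂_B = 0.92(132) + 0.08(90) = 128.640
T̂_A − T̂_B = -10.140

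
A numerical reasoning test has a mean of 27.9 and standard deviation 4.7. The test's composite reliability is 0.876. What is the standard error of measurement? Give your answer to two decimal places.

1.66

SEM = SD · √(1 − ρ) = 4.7 × √0.124 = 4.7 × 0.3521 = 1.655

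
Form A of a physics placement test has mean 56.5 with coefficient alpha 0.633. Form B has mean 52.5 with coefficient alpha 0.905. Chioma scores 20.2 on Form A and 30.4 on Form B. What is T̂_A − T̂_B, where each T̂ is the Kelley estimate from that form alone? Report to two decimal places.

1.02

T̂_A = 0.633(20.2) + 0.367(56.5) = 33.5221
T̂_B = 0.905(30.4) + 0.095(52.5) = 32.4995
T̂_A − T̂_B = 1.0226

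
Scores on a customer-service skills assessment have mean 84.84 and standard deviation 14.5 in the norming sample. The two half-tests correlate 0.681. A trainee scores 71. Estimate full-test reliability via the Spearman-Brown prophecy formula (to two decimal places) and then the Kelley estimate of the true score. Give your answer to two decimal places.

73.63

Spearman-Brown: ρ = 2r/(1 + r) = 2(0.681)/(1 + 0.681) = 1.3620/1.681 = 0.8102 → 0.81
T̂ = ρX + (1 − ρ)μ
  = 0.81 × 71 + 0.19 × 84.84
  = 57.51 + 16.1196
  = 73.630
  ≈ 73.63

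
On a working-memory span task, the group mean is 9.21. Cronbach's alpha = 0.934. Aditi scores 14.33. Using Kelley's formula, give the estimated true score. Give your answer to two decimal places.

T̂ = ρX + (1 − ρ)μ
  = 0.934 × 14.33 + 0.066 × 9.21
  = 13.38422 + 0.60786
  = 13.992
  ≈ 13.99

13.99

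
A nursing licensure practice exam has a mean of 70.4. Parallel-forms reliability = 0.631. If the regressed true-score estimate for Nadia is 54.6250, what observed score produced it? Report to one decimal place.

45.4

T̂ = ρX + (1 − ρ)μ  ⇒  X = (T̂ − (1 − ρ)μ) / ρ
X = (54.6250 − 0.369 × 70.4) / 0.631 = (54.6250 − 25.9776) / 0.631 = 28.6474 / 0.631 = 45.400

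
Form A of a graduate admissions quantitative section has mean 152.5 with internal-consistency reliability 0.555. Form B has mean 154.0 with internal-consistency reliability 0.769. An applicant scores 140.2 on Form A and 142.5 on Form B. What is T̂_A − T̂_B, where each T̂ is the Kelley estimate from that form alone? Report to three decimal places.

0.517

T̂_A = 0.555(140.2) + 0.445(152.5) = 145.67350
T̂_B = 0.769(142.5) + 0.231(154.0) = 145.15650
T̂_A − T̂_B = 0.51700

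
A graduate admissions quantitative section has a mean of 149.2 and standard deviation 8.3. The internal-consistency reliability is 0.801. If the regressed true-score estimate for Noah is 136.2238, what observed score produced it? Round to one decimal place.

133.0

T̂ = ρX + (1 − ρ)μ  ⇒  X = (T̂ − (1 − ρ)μ) / ρ
X = (136.2238 − 0.199 × 149.2) / 0.801 = (136.2238 − 29.6908) / 0.801 = 106.5330 / 0.801 = 133.000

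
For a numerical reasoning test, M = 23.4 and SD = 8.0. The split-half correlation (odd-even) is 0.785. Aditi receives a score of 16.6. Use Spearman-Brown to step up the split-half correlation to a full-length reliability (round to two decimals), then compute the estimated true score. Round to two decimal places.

17.42

Spearman-Brown: ρ = 2r/(1 + r) = 2(0.785)/(1 + 0.785) = 1.5700/1.785 = 0.8796 → 0.88
Weight the observed score by reliability and the mean by (1 − reliability): T̂ = 0.88·16.6 + 0.12·23.4 = 14.608 + 2.808 = 17.416.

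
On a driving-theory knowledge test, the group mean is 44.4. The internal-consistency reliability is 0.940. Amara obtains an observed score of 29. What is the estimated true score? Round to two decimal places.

29.92

Regress the observed score toward the mean by the unreliability: T̂ = 0.940·29 + 0.060·44.4 = 27.260 + 2.6640 = 29.924.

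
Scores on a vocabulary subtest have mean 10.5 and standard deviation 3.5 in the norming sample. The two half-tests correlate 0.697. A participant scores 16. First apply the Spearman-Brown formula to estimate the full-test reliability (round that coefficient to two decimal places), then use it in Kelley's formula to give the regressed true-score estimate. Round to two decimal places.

Spearman-Brown: ρ = 2r/(1 + r) = 2(0.697)/(1 + 0.697) = 1.3940/1.697 = 0.8214 → 0.82
T̂ = 0.82(16) + 0.18(10.5) = 13.12 + 1.890 = 15.010 → 15.01

15.01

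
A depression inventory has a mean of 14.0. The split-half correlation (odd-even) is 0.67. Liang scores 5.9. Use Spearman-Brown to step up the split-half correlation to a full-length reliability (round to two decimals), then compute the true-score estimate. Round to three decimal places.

Spearman-Brown: ρ = 2r/(1 + r) = 2(0.67)/(1 + 0.67) = 1.340/1.67 = 0.8024 → 0.80
T̂ = 0.80(5.9) + 0.20(14.0) = 4.720 + 2.800 = 7.5200 → 7.520

7.520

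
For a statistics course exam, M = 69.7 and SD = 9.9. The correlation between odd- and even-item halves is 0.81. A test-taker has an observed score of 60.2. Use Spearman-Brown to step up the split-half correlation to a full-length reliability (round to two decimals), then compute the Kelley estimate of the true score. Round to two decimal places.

Spearman-Brown: ρ = 2r/(1 + r) = 2(0.81)/(1 + 0.81) = 1.620/1.81 = 0.8950 → 0.90
T̂ = 0.90(60.2) + 0.10(69.7) = 54.180 + 6.970 = 61.150 → 61.15

61.15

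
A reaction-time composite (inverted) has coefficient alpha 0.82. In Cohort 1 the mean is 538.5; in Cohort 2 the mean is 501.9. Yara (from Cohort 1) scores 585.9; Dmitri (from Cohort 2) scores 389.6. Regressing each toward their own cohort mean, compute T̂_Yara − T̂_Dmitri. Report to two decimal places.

T̂_Yara = 0.82(585.9) + 0.18(538.5) = 577.3680
T̂_Dmitri = 0.82(389.6) + 0.18(501.9) = 409.8140
Difference = 577.3680 − 409.8140 = 167.5540

167.55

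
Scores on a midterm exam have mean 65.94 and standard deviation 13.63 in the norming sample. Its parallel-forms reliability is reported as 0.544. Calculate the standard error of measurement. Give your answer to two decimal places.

SEM = SD · √(1 − ρ) = 13.63 × √0.456 = 13.63 × 0.6753 = 9.204

9.20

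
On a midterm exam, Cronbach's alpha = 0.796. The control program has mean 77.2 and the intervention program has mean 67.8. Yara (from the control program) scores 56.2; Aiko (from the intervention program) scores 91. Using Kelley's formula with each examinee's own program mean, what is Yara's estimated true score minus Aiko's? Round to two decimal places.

T̂_Yara = 0.796(56.2) + 0.204(77.2) = 60.4840
T̂_Aiko = 0.796(91) + 0.204(67.8) = 86.2672
Difference = 60.4840 − 86.2672 = -25.7832

-25.78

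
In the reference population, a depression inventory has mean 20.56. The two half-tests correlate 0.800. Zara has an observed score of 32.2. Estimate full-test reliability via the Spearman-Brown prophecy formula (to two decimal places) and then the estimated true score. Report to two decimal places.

30.92

Spearman-Brown: ρ = 2r/(1 + r) = 2(0.800)/(1 + 0.800) = 1.6000/1.800 = 0.8889 → 0.89
T̂ = ρX + (1 − ρ)μ
  = 0.89 × 32.2 + 0.11 × 20.56
  = 28.658 + 2.2616
  = 30.920
  ≈ 30.92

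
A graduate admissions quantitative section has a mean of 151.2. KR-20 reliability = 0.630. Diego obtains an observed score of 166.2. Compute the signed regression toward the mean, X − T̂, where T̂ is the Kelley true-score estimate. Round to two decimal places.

5.55

T̂ = 0.630(166.2) + 0.370(151.2) = 104.7060 + 55.9440 = 160.6500 → 160.650
X − T̂ = 166.2 − 160.650 = 5.550 → 5.55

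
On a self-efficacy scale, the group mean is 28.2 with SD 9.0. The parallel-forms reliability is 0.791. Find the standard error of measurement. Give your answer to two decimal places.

4.11

SEM = SD · √(1 − ρ) = 9.0 × √0.209 = 9.0 × 0.4572 = 4.114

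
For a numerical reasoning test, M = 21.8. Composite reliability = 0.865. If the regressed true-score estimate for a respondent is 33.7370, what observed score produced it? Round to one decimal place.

35.6

T̂ = ρX + (1 − ρ)μ  ⇒  X = (T̂ − (1 − ρ)μ) / ρ
X = (33.7370 − 0.135 × 21.8) / 0.865 = (33.7370 − 2.9430) / 0.865 = 30.7940 / 0.865 = 35.600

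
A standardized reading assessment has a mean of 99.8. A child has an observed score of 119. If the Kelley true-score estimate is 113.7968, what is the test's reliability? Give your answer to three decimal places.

T̂ = ρX + (1 − ρ)μ  ⇒  T̂ − μ = ρ(X − μ)
ρ = (T̂ − μ)/(X − μ) = (113.7968 − 99.8) / (119 − 99.8) = 13.9968 / 19.2 = 0.72900

0.729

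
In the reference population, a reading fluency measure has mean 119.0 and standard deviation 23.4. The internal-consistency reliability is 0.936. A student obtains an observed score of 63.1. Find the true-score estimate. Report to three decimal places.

66.678

Weight the observed score by reliability and the mean by (1 − reliability): T̂ = 0.936·63.1 + 0.064·119.0 = 59.0616 + 7.6160 = 66.6776.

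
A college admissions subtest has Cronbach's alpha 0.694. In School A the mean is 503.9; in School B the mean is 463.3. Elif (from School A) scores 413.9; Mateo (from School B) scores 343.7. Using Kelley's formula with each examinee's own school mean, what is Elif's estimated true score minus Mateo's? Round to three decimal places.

T̂_Elif = 0.694(413.9) + 0.306(503.9) = 441.44000
T̂_Mateo = 0.694(343.7) + 0.306(463.3) = 380.29760
Difference = 441.44000 − 380.29760 = 61.14240

61.142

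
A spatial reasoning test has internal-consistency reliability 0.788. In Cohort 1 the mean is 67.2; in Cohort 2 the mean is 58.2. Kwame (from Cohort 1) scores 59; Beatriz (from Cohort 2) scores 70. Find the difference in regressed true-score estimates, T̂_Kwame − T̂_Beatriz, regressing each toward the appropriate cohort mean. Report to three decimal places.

T̂_Kwame = 0.788(59) + 0.212(67.2) = 60.73840
T̂_Beatriz = 0.788(70) + 0.212(58.2) = 67.49840
Difference = 60.73840 − 67.49840 = -6.76000

-6.760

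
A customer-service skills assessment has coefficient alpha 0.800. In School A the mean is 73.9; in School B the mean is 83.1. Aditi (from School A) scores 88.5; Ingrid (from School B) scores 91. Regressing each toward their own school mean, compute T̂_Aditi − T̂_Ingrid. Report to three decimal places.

-3.840

T̂_Aditi = 0.800(88.5) + 0.200(73.9) = 85.58000
T̂_Ingrid = 0.800(91) + 0.200(83.1) = 89.42000
Difference = 85.58000 − 89.42000 = -3.84000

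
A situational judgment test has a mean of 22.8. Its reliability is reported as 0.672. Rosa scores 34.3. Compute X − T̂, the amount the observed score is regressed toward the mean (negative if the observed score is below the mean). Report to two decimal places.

3.77

T̂ = 0.672(34.3) + 0.328(22.8) = 23.0496 + 7.4784 = 30.5280 → 30.528
X − T̂ = 34.3 − 30.528 = 3.772 → 3.77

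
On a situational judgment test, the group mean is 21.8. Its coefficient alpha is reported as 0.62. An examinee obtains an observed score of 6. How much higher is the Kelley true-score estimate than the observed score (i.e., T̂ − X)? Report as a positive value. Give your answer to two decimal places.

Weight the observed score by reliability and the mean by (1 − reliability): T̂ = 0.62·6 + 0.38·21.8 = 3.72 + 8.284 = 12.0040.
T̂ − X = 12.004 − 6 = 6.004 → 6.00

6.00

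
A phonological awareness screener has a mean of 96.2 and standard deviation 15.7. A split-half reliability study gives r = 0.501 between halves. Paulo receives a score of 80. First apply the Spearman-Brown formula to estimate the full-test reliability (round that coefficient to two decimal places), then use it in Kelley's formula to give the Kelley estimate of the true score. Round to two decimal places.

85.35

Spearman-Brown: ρ = 2r/(1 + r) = 2(0.501)/(1 + 0.501) = 1.0020/1.501 = 0.6676 → 0.67
T̂ = ρX + (1 − ρ)μ
  = 0.67 × 80 + 0.33 × 96.2
  = 53.60 + 31.746
  = 85.346
  ≈ 85.35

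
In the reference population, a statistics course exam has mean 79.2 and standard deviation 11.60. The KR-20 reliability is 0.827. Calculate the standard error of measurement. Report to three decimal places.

SEM = SD · √(1 − ρ) = 11.60 × √0.173 = 11.60 × 0.4159 = 4.8248

4.825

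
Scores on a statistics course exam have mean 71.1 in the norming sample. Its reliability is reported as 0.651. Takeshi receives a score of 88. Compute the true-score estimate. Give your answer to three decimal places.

Regress the observed score toward the mean by the unreliability: T̂ = 0.651·88 + 0.349·71.1 = 57.288 + 24.8139 = 82.1019.

82.102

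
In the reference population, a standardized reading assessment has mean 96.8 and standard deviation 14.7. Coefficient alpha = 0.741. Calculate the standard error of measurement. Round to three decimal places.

7.481

SEM = SD · √(1 − ρ) = 14.7 × √0.259 = 14.7 × 0.5089 = 7.4811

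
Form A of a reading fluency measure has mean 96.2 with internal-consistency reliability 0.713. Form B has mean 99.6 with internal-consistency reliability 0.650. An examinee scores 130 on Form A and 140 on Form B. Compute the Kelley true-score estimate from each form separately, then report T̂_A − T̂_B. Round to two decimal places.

T̂_A = 0.713(130) + 0.287(96.2) = 120.2994
T̂_B = 0.650(140) + 0.350(99.6) = 125.8600
T̂_A − T̂_B = -5.5606

-5.56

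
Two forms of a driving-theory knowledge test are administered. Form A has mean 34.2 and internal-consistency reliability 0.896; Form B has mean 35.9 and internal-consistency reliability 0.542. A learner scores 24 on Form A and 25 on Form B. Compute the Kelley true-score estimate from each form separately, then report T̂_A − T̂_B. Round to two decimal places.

T̂_A = 0.896(24) + 0.104(34.2) = 25.0608
T̂_B = 0.542(25) + 0.458(35.9) = 29.9922
T̂_A − T̂_B = -4.9314

-4.93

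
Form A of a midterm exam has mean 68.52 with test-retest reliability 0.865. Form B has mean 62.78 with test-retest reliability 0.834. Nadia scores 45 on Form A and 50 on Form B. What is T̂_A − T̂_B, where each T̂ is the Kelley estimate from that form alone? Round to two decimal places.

-3.95

T̂_A = 0.865(45) + 0.135(68.52) = 48.1752
T̂_B = 0.834(50) + 0.166(62.78) = 52.1215
T̂_A − T̂_B = -3.9463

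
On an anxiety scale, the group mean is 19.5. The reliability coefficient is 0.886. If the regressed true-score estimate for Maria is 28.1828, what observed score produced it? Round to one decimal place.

29.3

T̂ = ρX + (1 − ρ)μ  ⇒  X = (T̂ − (1 − ρ)μ) / ρ
X = (28.1828 − 0.114 × 19.5) / 0.886 = (28.1828 − 2.2230) / 0.886 = 25.9598 / 0.886 = 29.300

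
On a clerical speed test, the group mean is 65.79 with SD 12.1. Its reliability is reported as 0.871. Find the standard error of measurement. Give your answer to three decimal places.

4.346

SEM = SD · √(1 − ρ) = 12.1 × √0.129 = 12.1 × 0.3592 = 4.3459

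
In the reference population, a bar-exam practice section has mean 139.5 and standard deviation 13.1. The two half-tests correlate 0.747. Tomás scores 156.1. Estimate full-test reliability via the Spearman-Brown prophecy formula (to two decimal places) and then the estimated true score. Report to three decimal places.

Spearman-Brown: ρ = 2r/(1 + r) = 2(0.747)/(1 + 0.747) = 1.4940/1.747 = 0.8552 → 0.86
T̂ = 0.86(156.1) + 0.14(139.5) = 134.246 + 19.530 = 153.7760 → 153.776

153.776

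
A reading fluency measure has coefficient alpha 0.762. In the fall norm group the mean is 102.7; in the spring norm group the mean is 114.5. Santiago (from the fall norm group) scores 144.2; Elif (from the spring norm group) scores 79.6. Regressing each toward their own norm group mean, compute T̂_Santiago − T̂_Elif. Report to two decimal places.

46.42

T̂_Santiago = 0.762(144.2) + 0.238(102.7) = 134.3230
T̂_Elif = 0.762(79.6) + 0.238(114.5) = 87.9062
Difference = 134.3230 − 87.9062 = 46.4168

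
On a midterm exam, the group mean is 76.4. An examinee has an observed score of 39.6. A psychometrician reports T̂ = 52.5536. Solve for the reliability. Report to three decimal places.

T̂ = ρX + (1 − ρ)μ  ⇒  T̂ − μ = ρ(X − μ)
ρ = (T̂ − μ)/(X − μ) = (52.5536 − 76.4) / (39.6 − 76.4) = -23.8464 / -36.8 = 0.64800

0.648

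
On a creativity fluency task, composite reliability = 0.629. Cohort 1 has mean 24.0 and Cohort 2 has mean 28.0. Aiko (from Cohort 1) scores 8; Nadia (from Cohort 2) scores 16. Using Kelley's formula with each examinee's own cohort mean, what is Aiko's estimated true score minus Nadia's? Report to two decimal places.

-6.52

T̂_Aiko = 0.629(8) + 0.371(24.0) = 13.9360
T̂_Nadia = 0.629(16) + 0.371(28.0) = 20.4520
Difference = 13.9360 − 20.4520 = -6.5160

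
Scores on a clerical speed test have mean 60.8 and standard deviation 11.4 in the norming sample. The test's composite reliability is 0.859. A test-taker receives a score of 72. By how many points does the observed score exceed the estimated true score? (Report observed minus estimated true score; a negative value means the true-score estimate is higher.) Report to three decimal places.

1.579

Regress the observed score toward the mean by the unreliability: T̂ = 0.859·72 + 0.141·60.8 = 61.848 + 8.5728 = 70.42080.
X − T̂ = 72 − 70.4208 = 1.5792 → 1.579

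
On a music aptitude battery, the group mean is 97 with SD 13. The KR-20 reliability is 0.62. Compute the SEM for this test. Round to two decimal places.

8.01

SEM = SD · √(1 − ρ) = 13 × √0.38 = 13 × 0.6164 = 8.014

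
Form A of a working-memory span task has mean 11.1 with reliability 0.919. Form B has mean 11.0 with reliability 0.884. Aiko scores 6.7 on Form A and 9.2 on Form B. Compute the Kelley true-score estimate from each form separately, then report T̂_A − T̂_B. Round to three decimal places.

T̂_A = 0.919(6.7) + 0.081(11.1) = 7.05640
T̂_B = 0.884(9.2) + 0.116(11.0) = 9.40880
T̂_A − T̂_B = -2.35240

-2.352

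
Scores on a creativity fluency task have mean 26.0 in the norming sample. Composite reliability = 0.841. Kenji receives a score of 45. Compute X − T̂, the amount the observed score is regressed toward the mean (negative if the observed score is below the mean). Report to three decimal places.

T̂ = 0.841(45) + 0.159(26.0) = 37.845 + 4.1340 = 41.97900 → 41.9790
X − T̂ = 45 − 41.9790 = 3.0210 → 3.021

3.021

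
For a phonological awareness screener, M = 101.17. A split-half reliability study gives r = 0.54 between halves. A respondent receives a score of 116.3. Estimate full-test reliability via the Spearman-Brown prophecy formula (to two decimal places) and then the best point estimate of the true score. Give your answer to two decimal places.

111.76

Spearman-Brown: ρ = 2r/(1 + r) = 2(0.54)/(1 + 0.54) = 1.080/1.54 = 0.7013 → 0.70
Kelley's formula gives T̂ = 0.70·116.3 + 0.30·101.17 = 81.410 + 30.3510 = 111.761.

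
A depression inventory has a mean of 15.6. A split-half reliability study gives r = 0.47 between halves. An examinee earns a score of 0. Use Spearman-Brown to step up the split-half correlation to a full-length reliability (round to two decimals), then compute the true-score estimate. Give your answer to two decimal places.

5.62

Spearman-Brown: ρ = 2r/(1 + r) = 2(0.47)/(1 + 0.47) = 0.940/1.47 = 0.6395 → 0.64
T̂ = 0.64(0) + 0.36(15.6) = 0.00 + 5.616 = 5.616 → 5.62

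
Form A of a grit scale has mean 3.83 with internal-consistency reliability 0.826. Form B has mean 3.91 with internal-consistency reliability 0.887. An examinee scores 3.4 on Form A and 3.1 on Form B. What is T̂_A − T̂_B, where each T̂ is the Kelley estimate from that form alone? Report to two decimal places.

T̂_A = 0.826(3.4) + 0.174(3.83) = 3.4748
T̂_B = 0.887(3.1) + 0.113(3.91) = 3.1915
T̂_A − T̂_B = 0.2833

0.28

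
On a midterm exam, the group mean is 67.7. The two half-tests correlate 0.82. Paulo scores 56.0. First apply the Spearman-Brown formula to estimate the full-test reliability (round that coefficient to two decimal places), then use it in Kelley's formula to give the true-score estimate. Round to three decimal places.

Spearman-Brown: ρ = 2r/(1 + r) = 2(0.82)/(1 + 0.82) = 1.640/1.82 = 0.9011 → 0.90
Regress the observed score toward the mean by the unreliability: T̂ = 0.90·56.0 + 0.10·67.7 = 50.400 + 6.770 = 57.1700.

57.170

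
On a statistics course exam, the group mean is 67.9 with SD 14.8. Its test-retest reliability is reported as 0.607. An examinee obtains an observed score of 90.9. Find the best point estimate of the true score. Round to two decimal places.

81.86

T̂ = 0.607(90.9) + 0.393(67.9) = 55.1763 + 26.6847 = 81.861 → 81.86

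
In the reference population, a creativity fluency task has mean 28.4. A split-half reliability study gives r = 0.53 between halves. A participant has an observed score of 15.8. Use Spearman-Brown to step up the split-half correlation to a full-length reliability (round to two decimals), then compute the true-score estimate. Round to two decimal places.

19.71

Spearman-Brown: ρ = 2r/(1 + r) = 2(0.53)/(1 + 0.53) = 1.060/1.53 = 0.6928 → 0.69
T̂ = ρX + (1 − ρ)μ
  = 0.69 × 15.8 + 0.31 × 28.4
  = 10.902 + 8.804
  = 19.706
  ≈ 19.71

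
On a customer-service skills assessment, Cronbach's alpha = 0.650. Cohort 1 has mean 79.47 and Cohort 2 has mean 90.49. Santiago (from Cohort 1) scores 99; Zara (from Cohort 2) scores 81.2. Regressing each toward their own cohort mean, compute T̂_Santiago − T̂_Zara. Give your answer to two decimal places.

7.71

T̂_Santiago = 0.650(99) + 0.350(79.47) = 92.1645
T̂_Zara = 0.650(81.2) + 0.350(90.49) = 84.4515
Difference = 92.1645 − 84.4515 = 7.7130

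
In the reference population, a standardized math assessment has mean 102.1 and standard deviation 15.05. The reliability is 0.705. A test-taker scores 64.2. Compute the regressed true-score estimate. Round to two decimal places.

T̂ = ρX + (1 − ρ)μ
  = 0.705 × 64.2 + 0.295 × 102.1
  = 45.2610 + 30.1195
  = 75.380
  ≈ 75.38

75.38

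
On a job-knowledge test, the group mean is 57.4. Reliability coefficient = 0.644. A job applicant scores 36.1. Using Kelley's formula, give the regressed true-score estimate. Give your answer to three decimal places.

T̂ = ρX + (1 − ρ)μ
  = 0.644 × 36.1 + 0.356 × 57.4
  = 23.2484 + 20.4344
  = 43.6828
  ≈ 43.683

43.683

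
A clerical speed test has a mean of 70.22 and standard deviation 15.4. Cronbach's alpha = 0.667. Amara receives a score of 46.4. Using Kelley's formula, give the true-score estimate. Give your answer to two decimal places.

54.33

Kelley's formula gives T̂ = 0.667·46.4 + 0.333·70.22 = 30.9488 + 23.38326 = 54.332.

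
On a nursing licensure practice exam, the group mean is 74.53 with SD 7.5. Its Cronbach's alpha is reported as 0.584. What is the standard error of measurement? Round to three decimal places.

4.837

SEM = SD · √(1 − ρ) = 7.5 × √0.416 = 7.5 × 0.6450 = 4.8374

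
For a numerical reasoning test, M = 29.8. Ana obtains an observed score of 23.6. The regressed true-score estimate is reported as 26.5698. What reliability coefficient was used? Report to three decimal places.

T̂ = ρX + (1 − ρ)μ  ⇒  T̂ − μ = ρ(X − μ)
ρ = (T̂ − μ)/(X − μ) = (26.5698 − 29.8) / (23.6 − 29.8) = -3.2302 / -6.2 = 0.52100

0.521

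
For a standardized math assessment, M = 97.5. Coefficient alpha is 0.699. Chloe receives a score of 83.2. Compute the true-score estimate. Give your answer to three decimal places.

87.504

Regress the observed score toward the mean by the unreliability: T̂ = 0.699·83.2 + 0.301·97.5 = 58.1568 + 29.3475 = 87.5043.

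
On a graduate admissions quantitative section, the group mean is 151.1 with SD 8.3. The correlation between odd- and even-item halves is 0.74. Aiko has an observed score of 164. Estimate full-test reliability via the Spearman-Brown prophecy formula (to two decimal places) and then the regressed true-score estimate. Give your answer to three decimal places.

Spearman-Brown: ρ = 2r/(1 + r) = 2(0.74)/(1 + 0.74) = 1.480/1.74 = 0.8506 → 0.85
Kelley's formula gives T̂ = 0.85·164 + 0.15·151.1 = 139.40 + 22.665 = 162.0650.

162.065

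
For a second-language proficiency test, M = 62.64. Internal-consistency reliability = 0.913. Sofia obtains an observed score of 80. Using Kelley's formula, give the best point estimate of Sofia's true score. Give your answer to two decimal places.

78.49

T̂ = 0.913(80) + 0.087(62.64) = 73.040 + 5.44968 = 78.490 → 78.49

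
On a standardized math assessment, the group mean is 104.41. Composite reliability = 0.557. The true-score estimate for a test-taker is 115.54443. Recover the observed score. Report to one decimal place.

T̂ = ρX + (1 − ρ)μ  ⇒  X = (T̂ − (1 − ρ)μ) / ρ
X = (115.54443 − 0.443 × 104.41) / 0.557 = (115.54443 − 46.25363) / 0.557 = 69.29080 / 0.557 = 124.400

124.4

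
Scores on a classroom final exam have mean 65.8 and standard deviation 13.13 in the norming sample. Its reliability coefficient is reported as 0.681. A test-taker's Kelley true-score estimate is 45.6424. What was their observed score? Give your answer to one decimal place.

T̂ = ρX + (1 − ρ)μ  ⇒  X = (T̂ − (1 − ρ)μ) / ρ
X = (45.6424 − 0.319 × 65.8) / 0.681 = (45.6424 − 20.9902) / 0.681 = 24.6522 / 0.681 = 36.200

36.2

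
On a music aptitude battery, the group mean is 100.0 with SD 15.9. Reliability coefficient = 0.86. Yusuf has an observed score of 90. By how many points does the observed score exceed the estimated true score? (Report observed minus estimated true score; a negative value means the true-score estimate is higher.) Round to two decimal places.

Regress the observed score toward the mean by the unreliability: T̂ = 0.86·90 + 0.14·100.0 = 77.40 + 14.000 = 91.4000.
X − T̂ = 90 − 91.400 = -1.400 → -1.40

-1.40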